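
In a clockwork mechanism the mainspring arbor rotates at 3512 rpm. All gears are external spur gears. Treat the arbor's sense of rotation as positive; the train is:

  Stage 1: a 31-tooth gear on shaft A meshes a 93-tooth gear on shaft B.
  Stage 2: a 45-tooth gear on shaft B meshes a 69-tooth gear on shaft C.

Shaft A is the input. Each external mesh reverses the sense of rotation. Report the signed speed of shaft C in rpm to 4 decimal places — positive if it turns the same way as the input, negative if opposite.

+763.4783 rpm (same as input, |ω| = 763.4783 rpm)

Stage 1 [31T→93T]: ω = 3512.0000×31/93 = 1170.6667 rpm, dir flips to −; running = −1170.6667
Stage 2 [45T→69T]: ω = 1170.6667×45/69 = 763.4783 rpm, dir flips to +; running = +763.4783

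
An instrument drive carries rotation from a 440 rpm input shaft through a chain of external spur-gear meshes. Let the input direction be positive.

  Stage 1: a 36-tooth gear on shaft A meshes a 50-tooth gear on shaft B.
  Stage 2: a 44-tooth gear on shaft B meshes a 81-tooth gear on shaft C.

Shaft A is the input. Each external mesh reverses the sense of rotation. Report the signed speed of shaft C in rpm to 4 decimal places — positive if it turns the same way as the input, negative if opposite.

+172.0889 rpm (same as input, |ω| = 172.0889 rpm)

Stage 1 [36T→50T]: ω = 440.0000×36/50 = 316.8000 rpm, dir flips to −; running = −316.8000
Stage 2 [44T→81T]: ω = 316.8000×44/81 = 172.0889 rpm, dir flips to +; running = +172.0889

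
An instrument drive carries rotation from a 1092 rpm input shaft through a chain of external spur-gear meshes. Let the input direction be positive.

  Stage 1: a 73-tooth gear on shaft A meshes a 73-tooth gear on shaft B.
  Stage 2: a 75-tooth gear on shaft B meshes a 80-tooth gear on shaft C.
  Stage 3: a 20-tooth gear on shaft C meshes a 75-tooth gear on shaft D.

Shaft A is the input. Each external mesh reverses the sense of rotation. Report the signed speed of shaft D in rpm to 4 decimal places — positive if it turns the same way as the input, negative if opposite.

-273.0000 rpm (opposite to input, |ω| = 273.0000 rpm)

Stage 1 [73T→73T]: ω = 1092.0000×73/73 = 1092.0000 rpm, dir flips to −; running = −1092.0000
Stage 2 [75T→80T]: ω = 1092.0000×75/80 = 1023.7500 rpm, dir flips to +; running = +1023.7500
Stage 3 [20T→75T]: ω = 1023.7500×20/75 = 273.0000 rpm, dir flips to −; running = −273.0000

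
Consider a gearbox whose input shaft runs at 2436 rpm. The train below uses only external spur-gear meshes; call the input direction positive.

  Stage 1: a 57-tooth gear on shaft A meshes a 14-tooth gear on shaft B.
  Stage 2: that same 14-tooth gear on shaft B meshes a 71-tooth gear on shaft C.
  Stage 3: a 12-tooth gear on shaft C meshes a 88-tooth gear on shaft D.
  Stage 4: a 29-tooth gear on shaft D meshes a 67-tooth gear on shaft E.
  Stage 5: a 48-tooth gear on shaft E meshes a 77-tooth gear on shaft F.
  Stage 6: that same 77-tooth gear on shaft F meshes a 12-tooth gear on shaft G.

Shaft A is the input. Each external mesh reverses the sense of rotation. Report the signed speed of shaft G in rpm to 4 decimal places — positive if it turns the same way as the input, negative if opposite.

Stage 1 [57T→14T]: ω = 2436.0000×57/14 = 9918.0000 rpm, dir flips to −; running = −9918.0000
Stage 2 [14T→71T]: ω = 9918.0000×14/71 = 1955.6620 rpm, dir flips to +; running = +1955.6620
Stage 3 [12T→88T]: ω = 1955.6620×12/88 = 266.6812 rpm, dir flips to −; running = −266.6812
Stage 4 [29T→67T]: ω = 266.6812×29/67 = 115.4292 rpm, dir flips to +; running = +115.4292
Stage 5 [48T→77T]: ω = 115.4292×48/77 = 71.9558 rpm, dir flips to −; running = −71.9558
Stage 6 [77T→12T]: ω = 71.9558×77/12 = 461.7167 rpm, dir flips to +; running = +461.7167

+461.7167 rpm (same as input, |ω| = 461.7167 rpm)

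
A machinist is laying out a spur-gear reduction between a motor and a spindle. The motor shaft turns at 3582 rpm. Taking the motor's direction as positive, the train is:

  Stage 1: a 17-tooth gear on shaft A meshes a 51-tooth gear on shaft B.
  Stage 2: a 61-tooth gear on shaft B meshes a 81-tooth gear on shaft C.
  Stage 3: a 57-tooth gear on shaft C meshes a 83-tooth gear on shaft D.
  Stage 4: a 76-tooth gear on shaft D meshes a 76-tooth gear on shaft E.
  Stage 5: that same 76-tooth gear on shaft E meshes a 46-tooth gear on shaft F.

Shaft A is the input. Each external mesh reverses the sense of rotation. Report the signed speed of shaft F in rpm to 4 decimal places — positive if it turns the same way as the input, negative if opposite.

Stage 1 [17T→51T]: ω = 3582.0000×17/51 = 1194.0000 rpm, dir flips to −; running = −1194.0000
Stage 2 [61T→81T]: ω = 1194.0000×61/81 = 899.1852 rpm, dir flips to +; running = +899.1852
Stage 3 [57T→83T]: ω = 899.1852×57/83 = 617.5127 rpm, dir flips to −; running = −617.5127
Stage 4 [76T→76T]: ω = 617.5127×76/76 = 617.5127 rpm, dir flips to +; running = +617.5127
Stage 5 [76T→46T]: ω = 617.5127×76/46 = 1020.2384 rpm, dir flips to −; running = −1020.2384

-1020.2384 rpm (opposite to input, |ω| = 1020.2384 rpm)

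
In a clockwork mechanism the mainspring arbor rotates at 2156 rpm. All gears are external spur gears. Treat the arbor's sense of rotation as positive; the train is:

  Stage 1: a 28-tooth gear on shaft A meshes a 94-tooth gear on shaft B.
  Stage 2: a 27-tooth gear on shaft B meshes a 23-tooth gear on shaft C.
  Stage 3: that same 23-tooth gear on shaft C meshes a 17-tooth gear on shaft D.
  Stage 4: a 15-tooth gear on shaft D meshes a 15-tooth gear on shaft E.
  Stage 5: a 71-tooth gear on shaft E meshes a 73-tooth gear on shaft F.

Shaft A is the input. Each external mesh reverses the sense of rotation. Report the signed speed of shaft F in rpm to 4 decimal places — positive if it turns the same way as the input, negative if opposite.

-992.0402 rpm (opposite to input, |ω| = 992.0402 rpm)

Stage 1 [28T→94T]: ω = 2156.0000×28/94 = 642.2128 rpm, dir flips to −; running = −642.2128
Stage 2 [27T→23T]: ω = 642.2128×27/23 = 753.9019 rpm, dir flips to +; running = +753.9019
Stage 3 [23T→17T]: ω = 753.9019×23/17 = 1019.9850 rpm, dir flips to −; running = −1019.9850
Stage 4 [15T→15T]: ω = 1019.9850×15/15 = 1019.9850 rpm, dir flips to +; running = +1019.9850
Stage 5 [71T→73T]: ω = 1019.9850×71/73 = 992.0402 rpm, dir flips to −; running = −992.0402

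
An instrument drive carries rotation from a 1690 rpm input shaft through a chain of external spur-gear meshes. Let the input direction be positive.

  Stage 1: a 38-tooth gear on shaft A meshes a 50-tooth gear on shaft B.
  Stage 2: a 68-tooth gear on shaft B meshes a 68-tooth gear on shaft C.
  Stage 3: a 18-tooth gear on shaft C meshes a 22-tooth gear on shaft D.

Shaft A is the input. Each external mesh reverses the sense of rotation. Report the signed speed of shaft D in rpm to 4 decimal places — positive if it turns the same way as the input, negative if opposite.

-1050.8727 rpm (opposite to input, |ω| = 1050.8727 rpm)

Stage 1 [38T→50T]: ω = 1690.0000×38/50 = 1284.4000 rpm, dir flips to −; running = −1284.4000
Stage 2 [68T→68T]: ω = 1284.4000×68/68 = 1284.4000 rpm, dir flips to +; running = +1284.4000
Stage 3 [18T→22T]: ω = 1284.4000×18/22 = 1050.8727 rpm, dir flips to −; running = −1050.8727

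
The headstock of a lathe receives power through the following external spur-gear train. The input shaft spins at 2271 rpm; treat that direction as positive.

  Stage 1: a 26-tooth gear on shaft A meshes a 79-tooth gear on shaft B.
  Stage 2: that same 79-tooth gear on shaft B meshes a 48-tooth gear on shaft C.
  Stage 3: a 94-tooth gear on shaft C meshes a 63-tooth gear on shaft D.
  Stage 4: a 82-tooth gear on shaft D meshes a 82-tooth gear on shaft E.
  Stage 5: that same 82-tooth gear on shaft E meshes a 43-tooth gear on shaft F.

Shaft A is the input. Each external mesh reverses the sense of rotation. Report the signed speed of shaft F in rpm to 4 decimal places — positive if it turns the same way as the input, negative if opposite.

Stage 1 [26T→79T]: ω = 2271.0000×26/79 = 747.4177 rpm, dir flips to −; running = −747.4177
Stage 2 [79T→48T]: ω = 747.4177×79/48 = 1230.1250 rpm, dir flips to +; running = +1230.1250
Stage 3 [94T→63T]: ω = 1230.1250×94/63 = 1835.4246 rpm, dir flips to −; running = −1835.4246
Stage 4 [82T→82T]: ω = 1835.4246×82/82 = 1835.4246 rpm, dir flips to +; running = +1835.4246
Stage 5 [82T→43T]: ω = 1835.4246×82/43 = 3500.1120 rpm, dir flips to −; running = −3500.1120

-3500.1120 rpm (opposite to input, |ω| = 3500.1120 rpm)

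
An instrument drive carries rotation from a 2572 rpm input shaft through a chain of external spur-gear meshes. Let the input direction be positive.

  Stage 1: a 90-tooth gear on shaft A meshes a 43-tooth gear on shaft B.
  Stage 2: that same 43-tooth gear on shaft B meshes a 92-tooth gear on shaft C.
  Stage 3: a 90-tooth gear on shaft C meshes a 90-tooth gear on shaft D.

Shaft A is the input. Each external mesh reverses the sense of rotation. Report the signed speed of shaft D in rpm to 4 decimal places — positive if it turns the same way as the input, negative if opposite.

-2516.0870 rpm (opposite to input, |ω| = 2516.0870 rpm)

Stage 1 [90T→43T]: ω = 2572.0000×90/43 = 5383.2558 rpm, dir flips to −; running = −5383.2558
Stage 2 [43T→92T]: ω = 5383.2558×43/92 = 2516.0870 rpm, dir flips to +; running = +2516.0870
Stage 3 [90T→90T]: ω = 2516.0870×90/90 = 2516.0870 rpm, dir flips to −; running = −2516.0870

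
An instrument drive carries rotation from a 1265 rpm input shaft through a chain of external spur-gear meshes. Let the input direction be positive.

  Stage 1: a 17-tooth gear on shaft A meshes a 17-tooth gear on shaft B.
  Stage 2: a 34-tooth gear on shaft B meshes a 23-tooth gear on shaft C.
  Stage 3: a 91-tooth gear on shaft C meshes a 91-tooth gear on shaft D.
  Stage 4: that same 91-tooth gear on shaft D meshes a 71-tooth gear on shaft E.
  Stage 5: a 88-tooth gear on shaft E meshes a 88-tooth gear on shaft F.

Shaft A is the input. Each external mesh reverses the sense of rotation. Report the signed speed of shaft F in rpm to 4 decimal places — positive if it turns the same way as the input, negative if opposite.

-2396.7606 rpm (opposite to input, |ω| = 2396.7606 rpm)

Stage 1 [17T→17T]: ω = 1265.0000×17/17 = 1265.0000 rpm, dir flips to −; running = −1265.0000
Stage 2 [34T→23T]: ω = 1265.0000×34/23 = 1870.0000 rpm, dir flips to +; running = +1870.0000
Stage 3 [91T→91T]: ω = 1870.0000×91/91 = 1870.0000 rpm, dir flips to −; running = −1870.0000
Stage 4 [91T→71T]: ω = 1870.0000×91/71 = 2396.7606 rpm, dir flips to +; running = +2396.7606
Stage 5 [88T→88T]: ω = 2396.7606×88/88 = 2396.7606 rpm, dir flips to −; running = −2396.7606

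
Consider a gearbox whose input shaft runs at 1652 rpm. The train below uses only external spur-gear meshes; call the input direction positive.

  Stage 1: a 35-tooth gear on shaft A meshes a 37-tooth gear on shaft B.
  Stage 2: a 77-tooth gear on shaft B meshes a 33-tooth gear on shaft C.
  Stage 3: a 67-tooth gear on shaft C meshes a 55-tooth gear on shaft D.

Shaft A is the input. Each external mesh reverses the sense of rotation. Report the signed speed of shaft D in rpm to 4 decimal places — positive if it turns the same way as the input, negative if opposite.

-4441.8640 rpm (opposite to input, |ω| = 4441.8640 rpm)

Stage 1 [35T→37T]: ω = 1652.0000×35/37 = 1562.7027 rpm, dir flips to −; running = −1562.7027
Stage 2 [77T→33T]: ω = 1562.7027×77/33 = 3646.3063 rpm, dir flips to +; running = +3646.3063
Stage 3 [67T→55T]: ω = 3646.3063×67/55 = 4441.8640 rpm, dir flips to −; running = −4441.8640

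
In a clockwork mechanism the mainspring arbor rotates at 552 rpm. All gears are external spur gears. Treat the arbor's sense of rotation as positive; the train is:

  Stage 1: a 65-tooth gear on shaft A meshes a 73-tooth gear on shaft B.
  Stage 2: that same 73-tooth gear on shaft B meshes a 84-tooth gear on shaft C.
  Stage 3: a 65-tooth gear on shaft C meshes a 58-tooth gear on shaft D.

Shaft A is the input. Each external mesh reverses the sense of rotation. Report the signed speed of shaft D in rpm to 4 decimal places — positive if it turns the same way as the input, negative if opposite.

Stage 1 [65T→73T]: ω = 552.0000×65/73 = 491.5068 rpm, dir flips to −; running = −491.5068
Stage 2 [73T→84T]: ω = 491.5068×73/84 = 427.1429 rpm, dir flips to +; running = +427.1429
Stage 3 [65T→58T]: ω = 427.1429×65/58 = 478.6946 rpm, dir flips to −; running = −478.6946

-478.6946 rpm (opposite to input, |ω| = 478.6946 rpm)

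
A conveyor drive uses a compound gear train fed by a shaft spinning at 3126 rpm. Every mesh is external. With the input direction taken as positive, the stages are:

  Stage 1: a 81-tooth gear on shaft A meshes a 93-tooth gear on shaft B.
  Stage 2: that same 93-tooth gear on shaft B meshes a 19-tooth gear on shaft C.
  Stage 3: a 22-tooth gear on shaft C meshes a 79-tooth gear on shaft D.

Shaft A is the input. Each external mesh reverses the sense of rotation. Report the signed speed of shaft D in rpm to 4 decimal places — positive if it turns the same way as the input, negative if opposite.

-3711.2139 rpm (opposite to input, |ω| = 3711.2139 rpm)

Stage 1 [81T→93T]: ω = 3126.0000×81/93 = 2722.6452 rpm, dir flips to −; running = −2722.6452
Stage 2 [93T→19T]: ω = 2722.6452×93/19 = 13326.6316 rpm, dir flips to +; running = +13326.6316
Stage 3 [22T→79T]: ω = 13326.6316×22/79 = 3711.2139 rpm, dir flips to −; running = −3711.2139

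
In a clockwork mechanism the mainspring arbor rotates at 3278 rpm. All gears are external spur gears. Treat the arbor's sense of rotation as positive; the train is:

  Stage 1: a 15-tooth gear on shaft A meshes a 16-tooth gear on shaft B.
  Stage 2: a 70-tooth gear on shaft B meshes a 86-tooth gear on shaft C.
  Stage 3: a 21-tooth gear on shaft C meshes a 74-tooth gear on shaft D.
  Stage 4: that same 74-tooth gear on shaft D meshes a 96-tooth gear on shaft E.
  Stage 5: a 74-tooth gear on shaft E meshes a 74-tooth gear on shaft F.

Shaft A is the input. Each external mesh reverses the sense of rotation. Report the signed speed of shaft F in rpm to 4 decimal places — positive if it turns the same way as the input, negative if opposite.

Stage 1 [15T→16T]: ω = 3278.0000×15/16 = 3073.1250 rpm, dir flips to −; running = −3073.1250
Stage 2 [70T→86T]: ω = 3073.1250×70/86 = 2501.3808 rpm, dir flips to +; running = +2501.3808
Stage 3 [21T→74T]: ω = 2501.3808×21/74 = 709.8513 rpm, dir flips to −; running = −709.8513
Stage 4 [74T→96T]: ω = 709.8513×74/96 = 547.1771 rpm, dir flips to +; running = +547.1771
Stage 5 [74T→74T]: ω = 547.1771×74/74 = 547.1771 rpm, dir flips to −; running = −547.1771

-547.1771 rpm (opposite to input, |ω| = 547.1771 rpm)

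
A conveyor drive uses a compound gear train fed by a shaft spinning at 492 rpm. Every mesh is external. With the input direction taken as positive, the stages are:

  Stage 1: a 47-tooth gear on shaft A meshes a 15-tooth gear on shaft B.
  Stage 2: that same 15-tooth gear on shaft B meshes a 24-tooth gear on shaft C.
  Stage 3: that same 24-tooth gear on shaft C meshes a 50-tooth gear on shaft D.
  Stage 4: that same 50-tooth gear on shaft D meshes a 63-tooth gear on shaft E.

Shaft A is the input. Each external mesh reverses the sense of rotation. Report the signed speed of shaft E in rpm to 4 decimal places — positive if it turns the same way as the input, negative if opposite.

+367.0476 rpm (same as input, |ω| = 367.0476 rpm)

Stage 1 [47T→15T]: ω = 492.0000×47/15 = 1541.6000 rpm, dir flips to −; running = −1541.6000
Stage 2 [15T→24T]: ω = 1541.6000×15/24 = 963.5000 rpm, dir flips to +; running = +963.5000
Stage 3 [24T→50T]: ω = 963.5000×24/50 = 462.4800 rpm, dir flips to −; running = −462.4800
Stage 4 [50T→63T]: ω = 462.4800×50/63 = 367.0476 rpm, dir flips to +; running = +367.0476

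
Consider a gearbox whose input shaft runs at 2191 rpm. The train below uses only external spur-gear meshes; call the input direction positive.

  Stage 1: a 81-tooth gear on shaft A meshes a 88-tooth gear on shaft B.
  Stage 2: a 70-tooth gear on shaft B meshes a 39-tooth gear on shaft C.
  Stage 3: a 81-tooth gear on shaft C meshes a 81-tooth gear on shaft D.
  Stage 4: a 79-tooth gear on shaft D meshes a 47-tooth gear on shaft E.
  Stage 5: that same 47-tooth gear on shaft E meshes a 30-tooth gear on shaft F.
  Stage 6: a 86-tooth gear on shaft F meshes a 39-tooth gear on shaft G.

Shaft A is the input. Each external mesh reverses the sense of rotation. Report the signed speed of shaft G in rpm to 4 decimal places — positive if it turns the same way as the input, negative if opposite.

Stage 1 [81T→88T]: ω = 2191.0000×81/88 = 2016.7159 rpm, dir flips to −; running = −2016.7159
Stage 2 [70T→39T]: ω = 2016.7159×70/39 = 3619.7465 rpm, dir flips to +; running = +3619.7465
Stage 3 [81T→81T]: ω = 3619.7465×81/81 = 3619.7465 rpm, dir flips to −; running = −3619.7465
Stage 4 [79T→47T]: ω = 3619.7465×79/47 = 6084.2548 rpm, dir flips to +; running = +6084.2548
Stage 5 [47T→30T]: ω = 6084.2548×47/30 = 9531.9991 rpm, dir flips to −; running = −9531.9991
Stage 6 [86T→39T]: ω = 9531.9991×86/39 = 21019.2801 rpm, dir flips to +; running = +21019.2801

+21019.2801 rpm (same as input, |ω| = 21019.2801 rpm)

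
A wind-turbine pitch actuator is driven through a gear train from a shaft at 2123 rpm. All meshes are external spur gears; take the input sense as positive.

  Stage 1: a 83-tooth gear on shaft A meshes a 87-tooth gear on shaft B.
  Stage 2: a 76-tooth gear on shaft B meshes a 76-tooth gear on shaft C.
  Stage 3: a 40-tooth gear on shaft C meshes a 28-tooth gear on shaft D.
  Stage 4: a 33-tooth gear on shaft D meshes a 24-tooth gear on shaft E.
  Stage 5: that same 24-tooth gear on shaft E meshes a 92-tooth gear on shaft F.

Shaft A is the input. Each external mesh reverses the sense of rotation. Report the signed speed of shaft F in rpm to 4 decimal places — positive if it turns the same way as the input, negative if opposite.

Stage 1 [83T→87T]: ω = 2123.0000×83/87 = 2025.3908 rpm, dir flips to −; running = −2025.3908
Stage 2 [76T→76T]: ω = 2025.3908×76/76 = 2025.3908 rpm, dir flips to +; running = +2025.3908
Stage 3 [40T→28T]: ω = 2025.3908×40/28 = 2893.4154 rpm, dir flips to −; running = −2893.4154
Stage 4 [33T→24T]: ω = 2893.4154×33/24 = 3978.4462 rpm, dir flips to +; running = +3978.4462
Stage 5 [24T→92T]: ω = 3978.4462×24/92 = 1037.8555 rpm, dir flips to −; running = −1037.8555

-1037.8555 rpm (opposite to input, |ω| = 1037.8555 rpm)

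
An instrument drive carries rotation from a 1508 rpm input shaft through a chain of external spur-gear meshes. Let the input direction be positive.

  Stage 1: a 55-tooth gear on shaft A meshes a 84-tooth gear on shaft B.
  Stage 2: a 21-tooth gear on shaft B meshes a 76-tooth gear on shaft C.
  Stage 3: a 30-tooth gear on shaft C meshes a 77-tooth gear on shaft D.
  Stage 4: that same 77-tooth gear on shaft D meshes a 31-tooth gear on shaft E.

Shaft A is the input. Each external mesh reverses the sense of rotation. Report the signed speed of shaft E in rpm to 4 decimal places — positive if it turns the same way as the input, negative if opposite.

Stage 1 [55T→84T]: ω = 1508.0000×55/84 = 987.3810 rpm, dir flips to −; running = −987.3810
Stage 2 [21T→76T]: ω = 987.3810×21/76 = 272.8289 rpm, dir flips to +; running = +272.8289
Stage 3 [30T→77T]: ω = 272.8289×30/77 = 106.2970 rpm, dir flips to −; running = −106.2970
Stage 4 [77T→31T]: ω = 106.2970×77/31 = 264.0280 rpm, dir flips to +; running = +264.0280

+264.0280 rpm (same as input, |ω| = 264.0280 rpm)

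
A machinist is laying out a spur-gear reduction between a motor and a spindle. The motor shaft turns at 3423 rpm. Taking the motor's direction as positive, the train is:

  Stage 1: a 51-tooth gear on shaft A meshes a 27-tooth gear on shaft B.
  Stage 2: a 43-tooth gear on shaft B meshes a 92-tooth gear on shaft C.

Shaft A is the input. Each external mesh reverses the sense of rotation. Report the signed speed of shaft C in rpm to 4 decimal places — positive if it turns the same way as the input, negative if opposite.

Stage 1 [51T→27T]: ω = 3423.0000×51/27 = 6465.6667 rpm, dir flips to −; running = −6465.6667
Stage 2 [43T→92T]: ω = 6465.6667×43/92 = 3021.9964 rpm, dir flips to +; running = +3021.9964

+3021.9964 rpm (same as input, |ω| = 3021.9964 rpm)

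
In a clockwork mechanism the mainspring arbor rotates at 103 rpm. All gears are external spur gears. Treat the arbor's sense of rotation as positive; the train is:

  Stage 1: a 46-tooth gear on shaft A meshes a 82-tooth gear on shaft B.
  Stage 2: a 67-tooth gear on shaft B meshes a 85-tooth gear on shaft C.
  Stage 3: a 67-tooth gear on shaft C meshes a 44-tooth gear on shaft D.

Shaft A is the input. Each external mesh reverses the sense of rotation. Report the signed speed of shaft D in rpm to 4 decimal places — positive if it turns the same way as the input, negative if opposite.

-69.3520 rpm (opposite to input, |ω| = 69.3520 rpm)

Stage 1 [46T→82T]: ω = 103.0000×46/82 = 57.7805 rpm, dir flips to −; running = −57.7805
Stage 2 [67T→85T]: ω = 57.7805×67/85 = 45.5446 rpm, dir flips to +; running = +45.5446
Stage 3 [67T→44T]: ω = 45.5446×67/44 = 69.3520 rpm, dir flips to −; running = −69.3520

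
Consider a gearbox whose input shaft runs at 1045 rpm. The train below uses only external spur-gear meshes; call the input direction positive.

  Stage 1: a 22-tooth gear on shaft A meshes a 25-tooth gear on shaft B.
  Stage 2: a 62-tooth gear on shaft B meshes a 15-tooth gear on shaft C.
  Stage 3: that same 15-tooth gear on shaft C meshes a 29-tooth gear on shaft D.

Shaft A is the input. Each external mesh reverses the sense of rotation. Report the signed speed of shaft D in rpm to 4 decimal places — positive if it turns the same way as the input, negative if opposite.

Stage 1 [22T→25T]: ω = 1045.0000×22/25 = 919.6000 rpm, dir flips to −; running = −919.6000
Stage 2 [62T→15T]: ω = 919.6000×62/15 = 3801.0133 rpm, dir flips to +; running = +3801.0133
Stage 3 [15T→29T]: ω = 3801.0133×15/29 = 1966.0414 rpm, dir flips to −; running = −1966.0414

-1966.0414 rpm (opposite to input, |ω| = 1966.0414 rpm)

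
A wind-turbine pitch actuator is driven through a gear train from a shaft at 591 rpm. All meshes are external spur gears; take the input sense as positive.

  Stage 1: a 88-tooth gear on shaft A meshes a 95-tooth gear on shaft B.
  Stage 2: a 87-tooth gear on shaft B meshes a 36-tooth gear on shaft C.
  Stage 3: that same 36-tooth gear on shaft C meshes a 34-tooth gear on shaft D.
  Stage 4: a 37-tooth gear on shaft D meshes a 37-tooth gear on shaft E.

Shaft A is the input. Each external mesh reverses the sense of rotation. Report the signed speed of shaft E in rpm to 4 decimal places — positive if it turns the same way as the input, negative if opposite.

+1400.8347 rpm (same as input, |ω| = 1400.8347 rpm)

Stage 1 [88T→95T]: ω = 591.0000×88/95 = 547.4526 rpm, dir flips to −; running = −547.4526
Stage 2 [87T→36T]: ω = 547.4526×87/36 = 1323.0105 rpm, dir flips to +; running = +1323.0105
Stage 3 [36T→34T]: ω = 1323.0105×36/34 = 1400.8347 rpm, dir flips to −; running = −1400.8347
Stage 4 [37T→37T]: ω = 1400.8347×37/37 = 1400.8347 rpm, dir flips to +; running = +1400.8347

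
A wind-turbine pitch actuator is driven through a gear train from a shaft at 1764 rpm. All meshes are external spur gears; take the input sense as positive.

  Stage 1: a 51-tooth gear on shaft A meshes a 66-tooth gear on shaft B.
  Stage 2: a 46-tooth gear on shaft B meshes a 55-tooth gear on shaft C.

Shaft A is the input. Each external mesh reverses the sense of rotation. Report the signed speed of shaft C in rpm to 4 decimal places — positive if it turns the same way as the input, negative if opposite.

Stage 1 [51T→66T]: ω = 1764.0000×51/66 = 1363.0909 rpm, dir flips to −; running = −1363.0909
Stage 2 [46T→55T]: ω = 1363.0909×46/55 = 1140.0397 rpm, dir flips to +; running = +1140.0397

+1140.0397 rpm (same as input, |ω| = 1140.0397 rpm)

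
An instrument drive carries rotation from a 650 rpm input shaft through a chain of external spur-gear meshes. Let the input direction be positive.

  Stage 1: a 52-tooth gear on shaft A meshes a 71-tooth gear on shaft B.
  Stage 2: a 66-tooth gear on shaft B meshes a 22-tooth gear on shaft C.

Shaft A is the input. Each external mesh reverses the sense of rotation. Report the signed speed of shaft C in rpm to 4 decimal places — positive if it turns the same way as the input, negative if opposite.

Stage 1 [52T→71T]: ω = 650.0000×52/71 = 476.0563 rpm, dir flips to −; running = −476.0563
Stage 2 [66T→22T]: ω = 476.0563×66/22 = 1428.1690 rpm, dir flips to +; running = +1428.1690

+1428.1690 rpm (same as input, |ω| = 1428.1690 rpm)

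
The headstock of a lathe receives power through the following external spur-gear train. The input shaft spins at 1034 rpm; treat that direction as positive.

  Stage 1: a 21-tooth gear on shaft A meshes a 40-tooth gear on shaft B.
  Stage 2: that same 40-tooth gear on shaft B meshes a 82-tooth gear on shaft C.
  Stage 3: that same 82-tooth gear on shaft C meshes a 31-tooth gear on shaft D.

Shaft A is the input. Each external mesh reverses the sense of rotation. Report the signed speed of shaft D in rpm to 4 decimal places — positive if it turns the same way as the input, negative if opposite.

-700.4516 rpm (opposite to input, |ω| = 700.4516 rpm)

Stage 1 [21T→40T]: ω = 1034.0000×21/40 = 542.8500 rpm, dir flips to −; running = −542.8500
Stage 2 [40T→82T]: ω = 542.8500×40/82 = 264.8049 rpm, dir flips to +; running = +264.8049
Stage 3 [82T→31T]: ω = 264.8049×82/31 = 700.4516 rpm, dir flips to −; running = −700.4516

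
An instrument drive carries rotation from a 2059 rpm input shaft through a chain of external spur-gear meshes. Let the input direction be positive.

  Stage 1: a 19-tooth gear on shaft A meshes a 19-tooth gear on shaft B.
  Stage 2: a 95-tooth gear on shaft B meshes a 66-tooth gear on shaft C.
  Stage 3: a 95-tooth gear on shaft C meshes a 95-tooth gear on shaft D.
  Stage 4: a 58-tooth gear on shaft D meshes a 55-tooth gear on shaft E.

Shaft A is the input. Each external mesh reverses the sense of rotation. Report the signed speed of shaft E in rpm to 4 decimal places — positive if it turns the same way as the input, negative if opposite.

+3125.3691 rpm (same as input, |ω| = 3125.3691 rpm)

Stage 1 [19T→19T]: ω = 2059.0000×19/19 = 2059.0000 rpm, dir flips to −; running = −2059.0000
Stage 2 [95T→66T]: ω = 2059.0000×95/66 = 2963.7121 rpm, dir flips to +; running = +2963.7121
Stage 3 [95T→95T]: ω = 2963.7121×95/95 = 2963.7121 rpm, dir flips to −; running = −2963.7121
Stage 4 [58T→55T]: ω = 2963.7121×58/55 = 3125.3691 rpm, dir flips to +; running = +3125.3691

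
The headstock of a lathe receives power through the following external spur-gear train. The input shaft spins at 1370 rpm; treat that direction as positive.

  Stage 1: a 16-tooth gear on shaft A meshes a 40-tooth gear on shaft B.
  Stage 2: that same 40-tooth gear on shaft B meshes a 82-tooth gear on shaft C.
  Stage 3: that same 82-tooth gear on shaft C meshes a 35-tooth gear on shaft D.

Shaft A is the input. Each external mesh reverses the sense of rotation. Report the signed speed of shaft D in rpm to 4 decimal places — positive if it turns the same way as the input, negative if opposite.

Stage 1 [16T→40T]: ω = 1370.0000×16/40 = 548.0000 rpm, dir flips to −; running = −548.0000
Stage 2 [40T→82T]: ω = 548.0000×40/82 = 267.3171 rpm, dir flips to +; running = +267.3171
Stage 3 [82T→35T]: ω = 267.3171×82/35 = 626.2857 rpm, dir flips to −; running = −626.2857

-626.2857 rpm (opposite to input, |ω| = 626.2857 rpm)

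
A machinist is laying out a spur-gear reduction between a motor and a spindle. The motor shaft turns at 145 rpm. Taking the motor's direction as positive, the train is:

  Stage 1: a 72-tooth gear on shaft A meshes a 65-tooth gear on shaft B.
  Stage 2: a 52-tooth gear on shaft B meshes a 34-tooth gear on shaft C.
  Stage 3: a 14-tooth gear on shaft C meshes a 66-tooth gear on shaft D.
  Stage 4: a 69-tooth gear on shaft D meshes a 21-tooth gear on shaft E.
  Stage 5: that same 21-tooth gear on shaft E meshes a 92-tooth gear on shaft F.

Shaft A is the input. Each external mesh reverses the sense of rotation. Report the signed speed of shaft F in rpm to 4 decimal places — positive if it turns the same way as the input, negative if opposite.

-39.0802 rpm (opposite to input, |ω| = 39.0802 rpm)

Stage 1 [72T→65T]: ω = 145.0000×72/65 = 160.6154 rpm, dir flips to −; running = −160.6154
Stage 2 [52T→34T]: ω = 160.6154×52/34 = 245.6471 rpm, dir flips to +; running = +245.6471
Stage 3 [14T→66T]: ω = 245.6471×14/66 = 52.1070 rpm, dir flips to −; running = −52.1070
Stage 4 [69T→21T]: ω = 52.1070×69/21 = 171.2086 rpm, dir flips to +; running = +171.2086
Stage 5 [21T→92T]: ω = 171.2086×21/92 = 39.0802 rpm, dir flips to −; running = −39.0802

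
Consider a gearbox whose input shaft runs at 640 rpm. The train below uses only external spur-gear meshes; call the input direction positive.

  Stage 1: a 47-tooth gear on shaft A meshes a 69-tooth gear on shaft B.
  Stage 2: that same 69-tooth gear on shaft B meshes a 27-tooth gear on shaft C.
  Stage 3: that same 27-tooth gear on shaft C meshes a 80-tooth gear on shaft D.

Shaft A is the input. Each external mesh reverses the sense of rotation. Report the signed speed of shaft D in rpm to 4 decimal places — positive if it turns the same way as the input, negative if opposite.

-376.0000 rpm (opposite to input, |ω| = 376.0000 rpm)

Stage 1 [47T→69T]: ω = 640.0000×47/69 = 435.9420 rpm, dir flips to −; running = −435.9420
Stage 2 [69T→27T]: ω = 435.9420×69/27 = 1114.0741 rpm, dir flips to +; running = +1114.0741
Stage 3 [27T→80T]: ω = 1114.0741×27/80 = 376.0000 rpm, dir flips to −; running = −376.0000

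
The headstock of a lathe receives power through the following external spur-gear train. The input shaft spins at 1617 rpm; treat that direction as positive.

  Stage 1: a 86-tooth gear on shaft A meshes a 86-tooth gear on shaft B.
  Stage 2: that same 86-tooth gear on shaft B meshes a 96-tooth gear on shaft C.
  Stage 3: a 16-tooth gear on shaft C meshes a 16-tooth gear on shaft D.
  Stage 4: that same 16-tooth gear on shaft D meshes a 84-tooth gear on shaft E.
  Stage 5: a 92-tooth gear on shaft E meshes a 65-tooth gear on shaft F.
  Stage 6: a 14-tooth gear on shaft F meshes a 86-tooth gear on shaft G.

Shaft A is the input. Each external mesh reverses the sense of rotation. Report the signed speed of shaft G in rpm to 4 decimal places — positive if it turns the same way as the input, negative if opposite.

+63.5744 rpm (same as input, |ω| = 63.5744 rpm)

Stage 1 [86T→86T]: ω = 1617.0000×86/86 = 1617.0000 rpm, dir flips to −; running = −1617.0000
Stage 2 [86T→96T]: ω = 1617.0000×86/96 = 1448.5625 rpm, dir flips to +; running = +1448.5625
Stage 3 [16T→16T]: ω = 1448.5625×16/16 = 1448.5625 rpm, dir flips to −; running = −1448.5625
Stage 4 [16T→84T]: ω = 1448.5625×16/84 = 275.9167 rpm, dir flips to +; running = +275.9167
Stage 5 [92T→65T]: ω = 275.9167×92/65 = 390.5282 rpm, dir flips to −; running = −390.5282
Stage 6 [14T→86T]: ω = 390.5282×14/86 = 63.5744 rpm, dir flips to +; running = +63.5744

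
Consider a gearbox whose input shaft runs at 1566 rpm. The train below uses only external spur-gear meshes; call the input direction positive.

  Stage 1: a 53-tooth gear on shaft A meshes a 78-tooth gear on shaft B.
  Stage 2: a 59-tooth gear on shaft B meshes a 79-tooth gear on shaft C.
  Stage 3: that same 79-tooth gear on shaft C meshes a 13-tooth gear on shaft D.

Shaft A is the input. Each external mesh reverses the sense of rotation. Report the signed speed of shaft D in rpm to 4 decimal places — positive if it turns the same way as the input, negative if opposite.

-4829.2722 rpm (opposite to input, |ω| = 4829.2722 rpm)

Stage 1 [53T→78T]: ω = 1566.0000×53/78 = 1064.0769 rpm, dir flips to −; running = −1064.0769
Stage 2 [59T→79T]: ω = 1064.0769×59/79 = 794.6904 rpm, dir flips to +; running = +794.6904
Stage 3 [79T→13T]: ω = 794.6904×79/13 = 4829.2722 rpm, dir flips to −; running = −4829.2722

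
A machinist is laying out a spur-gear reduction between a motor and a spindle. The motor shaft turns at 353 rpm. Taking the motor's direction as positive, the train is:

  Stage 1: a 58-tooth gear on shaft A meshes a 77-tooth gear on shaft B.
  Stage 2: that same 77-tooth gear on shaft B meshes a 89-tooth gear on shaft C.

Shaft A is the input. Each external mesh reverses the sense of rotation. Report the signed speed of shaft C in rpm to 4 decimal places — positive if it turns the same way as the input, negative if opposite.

+230.0449 rpm (same as input, |ω| = 230.0449 rpm)

Stage 1 [58T→77T]: ω = 353.0000×58/77 = 265.8961 rpm, dir flips to −; running = −265.8961
Stage 2 [77T→89T]: ω = 265.8961×77/89 = 230.0449 rpm, dir flips to +; running = +230.0449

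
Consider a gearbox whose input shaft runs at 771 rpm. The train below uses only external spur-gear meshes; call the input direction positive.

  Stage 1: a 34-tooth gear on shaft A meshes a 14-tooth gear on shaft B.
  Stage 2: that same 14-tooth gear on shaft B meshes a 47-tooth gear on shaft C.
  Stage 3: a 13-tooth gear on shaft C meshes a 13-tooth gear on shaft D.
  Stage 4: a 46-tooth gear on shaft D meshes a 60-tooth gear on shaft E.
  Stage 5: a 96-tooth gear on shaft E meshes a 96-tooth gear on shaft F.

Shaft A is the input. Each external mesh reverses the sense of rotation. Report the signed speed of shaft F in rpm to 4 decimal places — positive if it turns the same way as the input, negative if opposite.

-427.6043 rpm (opposite to input, |ω| = 427.6043 rpm)

Stage 1 [34T→14T]: ω = 771.0000×34/14 = 1872.4286 rpm, dir flips to −; running = −1872.4286
Stage 2 [14T→47T]: ω = 1872.4286×14/47 = 557.7447 rpm, dir flips to +; running = +557.7447
Stage 3 [13T→13T]: ω = 557.7447×13/13 = 557.7447 rpm, dir flips to −; running = −557.7447
Stage 4 [46T→60T]: ω = 557.7447×46/60 = 427.6043 rpm, dir flips to +; running = +427.6043
Stage 5 [96T→96T]: ω = 427.6043×96/96 = 427.6043 rpm, dir flips to −; running = −427.6043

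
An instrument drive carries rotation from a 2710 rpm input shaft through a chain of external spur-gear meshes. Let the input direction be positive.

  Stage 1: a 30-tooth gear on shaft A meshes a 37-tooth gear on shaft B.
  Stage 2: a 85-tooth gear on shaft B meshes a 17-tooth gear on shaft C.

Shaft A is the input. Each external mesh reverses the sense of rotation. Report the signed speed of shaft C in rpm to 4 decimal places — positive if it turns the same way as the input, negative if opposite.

Stage 1 [30T→37T]: ω = 2710.0000×30/37 = 2197.2973 rpm, dir flips to −; running = −2197.2973
Stage 2 [85T→17T]: ω = 2197.2973×85/17 = 10986.4865 rpm, dir flips to +; running = +10986.4865

+10986.4865 rpm (same as input, |ω| = 10986.4865 rpm)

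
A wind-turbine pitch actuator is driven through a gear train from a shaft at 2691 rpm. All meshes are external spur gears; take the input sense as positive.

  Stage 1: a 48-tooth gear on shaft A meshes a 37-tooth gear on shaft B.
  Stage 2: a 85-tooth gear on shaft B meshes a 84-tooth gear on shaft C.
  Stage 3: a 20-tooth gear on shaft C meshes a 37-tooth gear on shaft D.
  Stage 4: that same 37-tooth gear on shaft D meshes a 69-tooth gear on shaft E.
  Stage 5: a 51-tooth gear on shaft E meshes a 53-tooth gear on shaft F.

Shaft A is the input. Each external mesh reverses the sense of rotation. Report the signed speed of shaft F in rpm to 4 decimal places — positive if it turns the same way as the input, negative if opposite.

Stage 1 [48T→37T]: ω = 2691.0000×48/37 = 3491.0270 rpm, dir flips to −; running = −3491.0270
Stage 2 [85T→84T]: ω = 3491.0270×85/84 = 3532.5869 rpm, dir flips to +; running = +3532.5869
Stage 3 [20T→37T]: ω = 3532.5869×20/37 = 1909.5064 rpm, dir flips to −; running = −1909.5064
Stage 4 [37T→69T]: ω = 1909.5064×37/69 = 1023.9382 rpm, dir flips to +; running = +1023.9382
Stage 5 [51T→53T]: ω = 1023.9382×51/53 = 985.2990 rpm, dir flips to −; running = −985.2990

-985.2990 rpm (opposite to input, |ω| = 985.2990 rpm)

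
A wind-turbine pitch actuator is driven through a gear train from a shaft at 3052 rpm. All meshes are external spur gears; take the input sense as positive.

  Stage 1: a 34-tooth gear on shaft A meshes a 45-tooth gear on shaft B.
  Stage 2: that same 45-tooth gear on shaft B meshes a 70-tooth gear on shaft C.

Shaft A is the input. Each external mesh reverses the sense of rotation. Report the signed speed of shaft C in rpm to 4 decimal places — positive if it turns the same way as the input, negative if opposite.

+1482.4000 rpm (same as input, |ω| = 1482.4000 rpm)

Stage 1 [34T→45T]: ω = 3052.0000×34/45 = 2305.9556 rpm, dir flips to −; running = −2305.9556
Stage 2 [45T→70T]: ω = 2305.9556×45/70 = 1482.4000 rpm, dir flips to +; running = +1482.4000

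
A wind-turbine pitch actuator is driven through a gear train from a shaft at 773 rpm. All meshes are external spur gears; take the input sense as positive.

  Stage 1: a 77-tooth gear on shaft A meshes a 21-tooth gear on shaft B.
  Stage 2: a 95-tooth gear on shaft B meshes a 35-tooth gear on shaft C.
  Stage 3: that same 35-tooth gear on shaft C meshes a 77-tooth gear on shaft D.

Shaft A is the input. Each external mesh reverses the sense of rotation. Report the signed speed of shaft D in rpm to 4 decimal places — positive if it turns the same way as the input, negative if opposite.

Stage 1 [77T→21T]: ω = 773.0000×77/21 = 2834.3333 rpm, dir flips to −; running = −2834.3333
Stage 2 [95T→35T]: ω = 2834.3333×95/35 = 7693.1905 rpm, dir flips to +; running = +7693.1905
Stage 3 [35T→77T]: ω = 7693.1905×35/77 = 3496.9048 rpm, dir flips to −; running = −3496.9048

-3496.9048 rpm (opposite to input, |ω| = 3496.9048 rpm)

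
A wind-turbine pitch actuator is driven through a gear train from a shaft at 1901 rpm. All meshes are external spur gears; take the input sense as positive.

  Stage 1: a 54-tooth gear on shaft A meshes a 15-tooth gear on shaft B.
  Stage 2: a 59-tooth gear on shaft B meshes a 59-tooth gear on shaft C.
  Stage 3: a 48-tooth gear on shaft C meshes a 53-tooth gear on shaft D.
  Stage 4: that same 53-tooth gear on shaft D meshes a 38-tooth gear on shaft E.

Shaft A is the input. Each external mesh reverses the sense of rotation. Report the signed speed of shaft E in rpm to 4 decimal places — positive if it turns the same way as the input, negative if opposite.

+8644.5474 rpm (same as input, |ω| = 8644.5474 rpm)

Stage 1 [54T→15T]: ω = 1901.0000×54/15 = 6843.6000 rpm, dir flips to −; running = −6843.6000
Stage 2 [59T→59T]: ω = 6843.6000×59/59 = 6843.6000 rpm, dir flips to +; running = +6843.6000
Stage 3 [48T→53T]: ω = 6843.6000×48/53 = 6197.9774 rpm, dir flips to −; running = −6197.9774
Stage 4 [53T→38T]: ω = 6197.9774×53/38 = 8644.5474 rpm, dir flips to +; running = +8644.5474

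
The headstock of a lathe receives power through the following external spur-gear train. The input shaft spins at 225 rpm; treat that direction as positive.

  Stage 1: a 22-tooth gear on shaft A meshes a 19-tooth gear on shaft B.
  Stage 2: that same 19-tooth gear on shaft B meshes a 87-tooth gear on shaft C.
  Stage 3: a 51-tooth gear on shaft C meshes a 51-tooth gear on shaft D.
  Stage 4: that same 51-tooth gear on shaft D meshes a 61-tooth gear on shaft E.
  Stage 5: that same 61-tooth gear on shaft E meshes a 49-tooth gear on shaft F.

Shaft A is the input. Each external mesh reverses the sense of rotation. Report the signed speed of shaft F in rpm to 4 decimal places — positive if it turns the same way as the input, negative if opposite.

Stage 1 [22T→19T]: ω = 225.0000×22/19 = 260.5263 rpm, dir flips to −; running = −260.5263
Stage 2 [19T→87T]: ω = 260.5263×19/87 = 56.8966 rpm, dir flips to +; running = +56.8966
Stage 3 [51T→51T]: ω = 56.8966×51/51 = 56.8966 rpm, dir flips to −; running = −56.8966
Stage 4 [51T→61T]: ω = 56.8966×51/61 = 47.5692 rpm, dir flips to +; running = +47.5692
Stage 5 [61T→49T]: ω = 47.5692×61/49 = 59.2189 rpm, dir flips to −; running = −59.2189

-59.2189 rpm (opposite to input, |ω| = 59.2189 rpm)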